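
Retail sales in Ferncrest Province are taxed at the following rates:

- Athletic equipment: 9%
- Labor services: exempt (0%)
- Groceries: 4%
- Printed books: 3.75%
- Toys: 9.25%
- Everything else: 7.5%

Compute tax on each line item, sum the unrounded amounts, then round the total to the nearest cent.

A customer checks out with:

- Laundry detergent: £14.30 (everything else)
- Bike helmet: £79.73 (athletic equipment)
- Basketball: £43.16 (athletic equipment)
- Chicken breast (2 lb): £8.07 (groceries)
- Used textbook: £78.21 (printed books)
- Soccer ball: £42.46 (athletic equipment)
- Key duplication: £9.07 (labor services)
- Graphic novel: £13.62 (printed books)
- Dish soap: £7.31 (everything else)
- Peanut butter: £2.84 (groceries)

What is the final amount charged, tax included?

Laundry detergent £14.30: everything else → 7.5% → £1.0725
Bike helmet £79.73: athletic equipment → 9% → £7.1757
Basketball £43.16: athletic equipment → 9% → £3.8844
Chicken breast (2 lb) £8.07: groceries → 4% → £0.3228
Used textbook £78.21: printed books → 3.75% → £2.932875
Soccer ball £42.46: athletic equipment → 9% → £3.8214
Key duplication £9.07: labor services → 0% → £0.00
Graphic novel £13.62: printed books → 3.75% → £0.51075
Dish soap £7.31: everything else → 7.5% → £0.54825
Peanut butter £2.84: groceries → 4% → £0.1136
Subtotal = £298.77; unrounded tax = £20.382275 → £20.38; total due = £319.15

£319.15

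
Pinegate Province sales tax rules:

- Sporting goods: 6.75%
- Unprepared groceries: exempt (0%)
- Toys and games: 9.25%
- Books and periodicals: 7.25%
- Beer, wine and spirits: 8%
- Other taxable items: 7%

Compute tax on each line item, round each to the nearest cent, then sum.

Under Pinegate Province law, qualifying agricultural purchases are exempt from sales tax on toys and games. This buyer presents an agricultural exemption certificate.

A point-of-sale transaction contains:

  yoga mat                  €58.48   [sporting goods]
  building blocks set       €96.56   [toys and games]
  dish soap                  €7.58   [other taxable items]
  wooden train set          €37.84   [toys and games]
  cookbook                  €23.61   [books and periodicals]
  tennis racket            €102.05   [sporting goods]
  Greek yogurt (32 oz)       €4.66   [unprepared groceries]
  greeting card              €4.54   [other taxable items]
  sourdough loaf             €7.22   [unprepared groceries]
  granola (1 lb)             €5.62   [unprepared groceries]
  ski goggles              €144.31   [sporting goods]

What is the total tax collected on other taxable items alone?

Dish soap €7.58: other taxable items → 7% → €0.53
Greeting card €4.54: other taxable items → 7% → €0.32
Tax on other taxable items = €0.53 + €0.32 = €0.85

€0.85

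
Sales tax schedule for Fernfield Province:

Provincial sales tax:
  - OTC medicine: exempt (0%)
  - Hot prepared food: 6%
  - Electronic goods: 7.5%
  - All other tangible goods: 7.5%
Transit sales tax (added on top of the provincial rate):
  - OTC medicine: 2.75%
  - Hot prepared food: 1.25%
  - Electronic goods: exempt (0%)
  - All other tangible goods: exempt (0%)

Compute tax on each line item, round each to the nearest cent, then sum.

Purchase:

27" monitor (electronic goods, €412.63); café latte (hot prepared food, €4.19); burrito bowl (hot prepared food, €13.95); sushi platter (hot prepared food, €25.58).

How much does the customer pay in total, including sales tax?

€490.46

27" monitor €412.63: electronic goods → 7.5% + 0% transit = 7.5% → €30.95
Café latte €4.19: hot prepared food → 6% + 1.25% transit = 7.25% → €0.30
Burrito bowl €13.95: hot prepared food → 6% + 1.25% transit = 7.25% → €1.01
Sushi platter €25.58: hot prepared food → 6% + 1.25% transit = 7.25% → €1.85
Subtotal = €456.35; tax = €34.11; total due = €490.46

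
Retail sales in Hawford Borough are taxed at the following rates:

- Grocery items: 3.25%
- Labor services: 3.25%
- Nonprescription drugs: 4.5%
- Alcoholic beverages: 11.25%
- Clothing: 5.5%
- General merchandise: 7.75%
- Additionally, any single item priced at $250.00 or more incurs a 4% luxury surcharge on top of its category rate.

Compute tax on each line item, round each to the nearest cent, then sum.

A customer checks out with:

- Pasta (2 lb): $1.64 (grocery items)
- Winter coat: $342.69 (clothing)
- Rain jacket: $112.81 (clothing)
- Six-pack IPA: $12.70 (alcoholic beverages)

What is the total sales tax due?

$40.24

Pasta (2 lb) $1.64: grocery items → 3.25% → $0.05
Winter coat $342.69: clothing → 5.5% + 4% surcharge = 9.5% → $32.56
Rain jacket $112.81: clothing → 5.5% → $6.20
Six-pack IPA $12.70: alcoholic beverages → 11.25% → $1.43
Total tax = $0.05 + $32.56 + $6.20 + $1.43 = $40.24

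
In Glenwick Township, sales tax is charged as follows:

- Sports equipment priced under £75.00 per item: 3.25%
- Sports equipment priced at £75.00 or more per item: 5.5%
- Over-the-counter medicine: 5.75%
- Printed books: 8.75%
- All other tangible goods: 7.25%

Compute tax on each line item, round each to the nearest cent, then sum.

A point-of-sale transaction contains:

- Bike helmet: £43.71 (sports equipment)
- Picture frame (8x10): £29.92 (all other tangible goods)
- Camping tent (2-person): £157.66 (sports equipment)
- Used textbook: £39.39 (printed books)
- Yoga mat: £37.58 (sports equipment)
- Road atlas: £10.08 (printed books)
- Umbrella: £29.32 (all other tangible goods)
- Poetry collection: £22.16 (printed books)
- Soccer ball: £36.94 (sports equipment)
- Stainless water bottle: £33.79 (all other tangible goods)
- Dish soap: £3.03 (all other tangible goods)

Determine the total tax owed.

£25.75

Bike helmet £43.71: sports equipment, under £75.00 → 3.25% → £1.42
Picture frame (8x10) £29.92: all other tangible goods → 7.25% → £2.17
Camping tent (2-person) £157.66: sports equipment, £75.00 or more → 5.5% → £8.67
Used textbook £39.39: printed books → 8.75% → £3.45
Yoga mat £37.58: sports equipment, under £75.00 → 3.25% → £1.22
Road atlas £10.08: printed books → 8.75% → £0.88
Umbrella £29.32: all other tangible goods → 7.25% → £2.13
Poetry collection £22.16: printed books → 8.75% → £1.94
Soccer ball £36.94: sports equipment, under £75.00 → 3.25% → £1.20
Stainless water bottle £33.79: all other tangible goods → 7.25% → £2.45
Dish soap £3.03: all other tangible goods → 7.25% → £0.22
Total tax = £1.42 + £2.17 + £8.67 + £3.45 + £1.22 + £0.88 + £2.13 + £1.94 + £1.20 + £2.45 + £0.22 = £25.75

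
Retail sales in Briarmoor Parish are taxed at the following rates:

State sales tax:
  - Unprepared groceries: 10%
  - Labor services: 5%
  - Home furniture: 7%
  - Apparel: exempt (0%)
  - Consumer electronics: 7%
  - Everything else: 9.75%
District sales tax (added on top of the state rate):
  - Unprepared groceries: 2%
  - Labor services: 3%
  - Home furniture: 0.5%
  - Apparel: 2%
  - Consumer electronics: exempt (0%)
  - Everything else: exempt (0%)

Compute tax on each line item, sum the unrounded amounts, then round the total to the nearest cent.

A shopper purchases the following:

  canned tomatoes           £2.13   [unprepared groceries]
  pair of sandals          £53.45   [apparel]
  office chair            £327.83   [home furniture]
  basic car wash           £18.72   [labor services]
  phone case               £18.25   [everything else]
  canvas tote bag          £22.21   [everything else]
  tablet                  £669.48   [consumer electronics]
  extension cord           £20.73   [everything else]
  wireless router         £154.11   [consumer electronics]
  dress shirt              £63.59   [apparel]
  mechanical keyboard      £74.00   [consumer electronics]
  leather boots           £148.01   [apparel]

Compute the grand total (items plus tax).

£1672.95

Canned tomatoes £2.13: unprepared groceries → 10% + 2% district = 12% → £0.2556
Pair of sandals £53.45: apparel → 0% + 2% district = 2% → £1.069
Office chair £327.83: home furniture → 7% + 0.5% district = 7.5% → £24.58725
Basic car wash £18.72: labor services → 5% + 3% district = 8% → £1.4976
Phone case £18.25: everything else → 9.75% + 0% district = 9.75% → £1.779375
Canvas tote bag £22.21: everything else → 9.75% + 0% district = 9.75% → £2.165475
Tablet £669.48: consumer electronics → 7% + 0% district = 7% → £46.8636
Extension cord £20.73: everything else → 9.75% + 0% district = 9.75% → £2.021175
Wireless router £154.11: consumer electronics → 7% + 0% district = 7% → £10.7877
Dress shirt £63.59: apparel → 0% + 2% district = 2% → £1.2718
Mechanical keyboard £74.00: consumer electronics → 7% + 0% district = 7% → £5.18
Leather boots £148.01: apparel → 0% + 2% district = 2% → £2.9602
Subtotal = £1572.51; unrounded tax = £100.438775 → £100.44; total due = £1672.95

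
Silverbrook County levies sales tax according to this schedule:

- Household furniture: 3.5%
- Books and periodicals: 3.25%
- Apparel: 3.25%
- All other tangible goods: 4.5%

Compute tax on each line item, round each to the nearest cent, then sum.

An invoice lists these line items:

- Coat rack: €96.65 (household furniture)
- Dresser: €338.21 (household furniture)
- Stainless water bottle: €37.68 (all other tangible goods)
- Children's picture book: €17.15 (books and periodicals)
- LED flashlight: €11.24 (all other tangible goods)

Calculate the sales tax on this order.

Coat rack €96.65: household furniture → 3.5% → €3.38
Dresser €338.21: household furniture → 3.5% → €11.84
Stainless water bottle €37.68: all other tangible goods → 4.5% → €1.70
Children's picture book €17.15: books and periodicals → 3.25% → €0.56
LED flashlight €11.24: all other tangible goods → 4.5% → €0.51
Total tax = €3.38 + €11.84 + €1.70 + €0.56 + €0.51 = €17.99

€17.99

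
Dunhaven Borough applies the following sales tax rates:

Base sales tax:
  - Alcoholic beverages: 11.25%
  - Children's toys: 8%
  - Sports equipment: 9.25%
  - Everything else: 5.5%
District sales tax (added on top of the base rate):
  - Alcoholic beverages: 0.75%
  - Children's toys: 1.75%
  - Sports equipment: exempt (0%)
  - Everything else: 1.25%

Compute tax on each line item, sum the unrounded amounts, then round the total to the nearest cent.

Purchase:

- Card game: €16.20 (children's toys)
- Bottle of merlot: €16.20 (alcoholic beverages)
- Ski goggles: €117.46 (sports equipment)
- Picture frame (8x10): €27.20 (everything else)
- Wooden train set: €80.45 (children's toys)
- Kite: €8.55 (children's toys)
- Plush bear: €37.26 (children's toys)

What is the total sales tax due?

Card game €16.20: children's toys → 8% + 1.75% district = 9.75% → €1.5795
Bottle of merlot €16.20: alcoholic beverages → 11.25% + 0.75% district = 12% → €1.944
Ski goggles €117.46: sports equipment → 9.25% + 0% district = 9.25% → €10.86505
Picture frame (8x10) €27.20: everything else → 5.5% + 1.25% district = 6.75% → €1.836
Wooden train set €80.45: children's toys → 8% + 1.75% district = 9.75% → €7.843875
Kite €8.55: children's toys → 8% + 1.75% district = 9.75% → €0.833625
Plush bear €37.26: children's toys → 8% + 1.75% district = 9.75% → €3.63285
Unrounded tax sum = €28.5349 → €28.53

€28.53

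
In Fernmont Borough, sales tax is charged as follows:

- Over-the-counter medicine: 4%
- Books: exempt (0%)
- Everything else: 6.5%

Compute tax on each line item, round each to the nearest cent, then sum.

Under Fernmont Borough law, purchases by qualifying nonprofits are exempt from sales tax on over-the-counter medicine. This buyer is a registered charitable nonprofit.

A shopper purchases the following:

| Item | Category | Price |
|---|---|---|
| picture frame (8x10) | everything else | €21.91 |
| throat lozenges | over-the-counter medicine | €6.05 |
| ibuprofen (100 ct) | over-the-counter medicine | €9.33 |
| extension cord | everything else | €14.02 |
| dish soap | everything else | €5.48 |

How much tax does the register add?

Picture frame (8x10) €21.91: everything else → 6.5% → €1.42
Throat lozenges €6.05: over-the-counter medicine, buyer-exempt → 0% → €0.00
Ibuprofen (100 ct) €9.33: over-the-counter medicine, buyer-exempt → 0% → €0.00
Extension cord €14.02: everything else → 6.5% → €0.91
Dish soap €5.48: everything else → 6.5% → €0.36
Total tax = €1.42 + €0.91 + €0.36 = €2.69

€2.69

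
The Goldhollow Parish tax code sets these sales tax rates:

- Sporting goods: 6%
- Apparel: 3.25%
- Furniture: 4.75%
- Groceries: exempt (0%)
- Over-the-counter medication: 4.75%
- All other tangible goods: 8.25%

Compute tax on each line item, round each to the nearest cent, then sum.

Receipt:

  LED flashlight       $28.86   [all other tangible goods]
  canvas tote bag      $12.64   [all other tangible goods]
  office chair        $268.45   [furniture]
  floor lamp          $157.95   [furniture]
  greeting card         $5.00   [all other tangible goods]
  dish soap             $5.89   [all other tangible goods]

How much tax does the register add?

$24.57

LED flashlight $28.86: all other tangible goods → 8.25% → $2.38
Canvas tote bag $12.64: all other tangible goods → 8.25% → $1.04
Office chair $268.45: furniture → 4.75% → $12.75
Floor lamp $157.95: furniture → 4.75% → $7.50
Greeting card $5.00: all other tangible goods → 8.25% → $0.41
Dish soap $5.89: all other tangible goods → 8.25% → $0.49
Total tax = $2.38 + $1.04 + $12.75 + $7.50 + $0.41 + $0.49 = $24.57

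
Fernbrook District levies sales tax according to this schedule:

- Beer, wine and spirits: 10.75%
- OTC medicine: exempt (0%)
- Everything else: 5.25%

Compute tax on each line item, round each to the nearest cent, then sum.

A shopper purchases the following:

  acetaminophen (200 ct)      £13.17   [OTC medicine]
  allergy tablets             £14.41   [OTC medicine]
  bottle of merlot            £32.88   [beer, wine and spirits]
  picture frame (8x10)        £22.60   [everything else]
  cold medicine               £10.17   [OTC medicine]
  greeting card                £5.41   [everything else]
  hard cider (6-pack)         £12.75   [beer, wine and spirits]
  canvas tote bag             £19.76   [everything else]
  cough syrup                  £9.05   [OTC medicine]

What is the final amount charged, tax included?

Acetaminophen (200 ct) £13.17: OTC medicine → 0% → £0.00
Allergy tablets £14.41: OTC medicine → 0% → £0.00
Bottle of merlot £32.88: beer, wine and spirits → 10.75% → £3.53
Picture frame (8x10) £22.60: everything else → 5.25% → £1.19
Cold medicine £10.17: OTC medicine → 0% → £0.00
Greeting card £5.41: everything else → 5.25% → £0.28
Hard cider (6-pack) £12.75: beer, wine and spirits → 10.75% → £1.37
Canvas tote bag £19.76: everything else → 5.25% → £1.04
Cough syrup £9.05: OTC medicine → 0% → £0.00
Subtotal = £140.20; tax = £7.41; total due = £147.61

£147.61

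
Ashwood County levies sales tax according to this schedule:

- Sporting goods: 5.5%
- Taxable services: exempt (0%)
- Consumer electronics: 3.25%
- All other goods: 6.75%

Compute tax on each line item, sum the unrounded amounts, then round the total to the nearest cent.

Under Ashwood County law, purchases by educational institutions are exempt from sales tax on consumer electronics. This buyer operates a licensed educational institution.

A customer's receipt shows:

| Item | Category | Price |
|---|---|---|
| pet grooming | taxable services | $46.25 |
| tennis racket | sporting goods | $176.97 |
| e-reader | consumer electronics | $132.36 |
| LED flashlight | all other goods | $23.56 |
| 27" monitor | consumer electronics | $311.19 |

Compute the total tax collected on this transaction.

Pet grooming $46.25: taxable services → 0% → $0.00
Tennis racket $176.97: sporting goods → 5.5% → $9.73335
E-reader $132.36: consumer electronics, buyer-exempt → 0% → $0.00
LED flashlight $23.56: all other goods → 6.75% → $1.5903
27" monitor $311.19: consumer electronics, buyer-exempt → 0% → $0.00
Unrounded tax sum = $11.32365 → $11.32

$11.32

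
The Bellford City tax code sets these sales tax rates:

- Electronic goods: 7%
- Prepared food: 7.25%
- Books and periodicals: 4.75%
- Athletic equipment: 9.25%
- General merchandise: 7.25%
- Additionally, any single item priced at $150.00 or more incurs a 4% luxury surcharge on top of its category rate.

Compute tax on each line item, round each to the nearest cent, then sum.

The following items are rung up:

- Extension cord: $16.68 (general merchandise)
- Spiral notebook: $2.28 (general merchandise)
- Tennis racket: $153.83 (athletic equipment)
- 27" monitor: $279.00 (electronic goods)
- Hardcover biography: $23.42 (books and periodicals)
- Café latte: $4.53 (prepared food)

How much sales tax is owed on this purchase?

$53.89

Extension cord $16.68: general merchandise → 7.25% → $1.21
Spiral notebook $2.28: general merchandise → 7.25% → $0.17
Tennis racket $153.83: athletic equipment → 9.25% + 4% surcharge = 13.25% → $20.38
27" monitor $279.00: electronic goods → 7% + 4% surcharge = 11% → $30.69
Hardcover biography $23.42: books and periodicals → 4.75% → $1.11
Café latte $4.53: prepared food → 7.25% → $0.33
Total tax = $1.21 + $0.17 + $20.38 + $30.69 + $1.11 + $0.33 = $53.89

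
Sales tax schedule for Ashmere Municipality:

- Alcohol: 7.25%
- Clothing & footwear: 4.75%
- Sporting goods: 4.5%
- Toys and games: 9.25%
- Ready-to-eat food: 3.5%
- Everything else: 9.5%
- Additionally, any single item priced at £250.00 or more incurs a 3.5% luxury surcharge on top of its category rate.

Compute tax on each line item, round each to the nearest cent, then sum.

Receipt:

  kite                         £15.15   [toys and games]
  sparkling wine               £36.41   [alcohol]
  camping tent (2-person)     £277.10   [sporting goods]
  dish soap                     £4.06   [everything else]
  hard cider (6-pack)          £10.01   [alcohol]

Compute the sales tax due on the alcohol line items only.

Sparkling wine £36.41: alcohol → 7.25% → £2.64
Hard cider (6-pack) £10.01: alcohol → 7.25% → £0.73
Tax on alcohol = £2.64 + £0.73 = £3.37

£3.37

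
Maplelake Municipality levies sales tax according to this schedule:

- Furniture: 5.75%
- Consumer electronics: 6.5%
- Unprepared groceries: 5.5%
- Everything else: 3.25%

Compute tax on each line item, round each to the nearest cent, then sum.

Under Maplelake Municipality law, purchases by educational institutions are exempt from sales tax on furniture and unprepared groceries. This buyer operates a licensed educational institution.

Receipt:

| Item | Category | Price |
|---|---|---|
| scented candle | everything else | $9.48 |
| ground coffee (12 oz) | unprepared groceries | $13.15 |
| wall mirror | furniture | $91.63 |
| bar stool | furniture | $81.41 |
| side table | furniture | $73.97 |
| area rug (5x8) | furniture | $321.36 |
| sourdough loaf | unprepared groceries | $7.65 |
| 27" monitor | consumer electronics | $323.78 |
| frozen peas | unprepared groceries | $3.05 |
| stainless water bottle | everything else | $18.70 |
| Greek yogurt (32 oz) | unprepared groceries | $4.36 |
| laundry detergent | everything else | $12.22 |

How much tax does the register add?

Scented candle $9.48: everything else → 3.25% → $0.31
Ground coffee (12 oz) $13.15: unprepared groceries, buyer-exempt → 0% → $0.00
Wall mirror $91.63: furniture, buyer-exempt → 0% → $0.00
Bar stool $81.41: furniture, buyer-exempt → 0% → $0.00
Side table $73.97: furniture, buyer-exempt → 0% → $0.00
Area rug (5x8) $321.36: furniture, buyer-exempt → 0% → $0.00
Sourdough loaf $7.65: unprepared groceries, buyer-exempt → 0% → $0.00
27" monitor $323.78: consumer electronics → 6.5% → $21.05
Frozen peas $3.05: unprepared groceries, buyer-exempt → 0% → $0.00
Stainless water bottle $18.70: everything else → 3.25% → $0.61
Greek yogurt (32 oz) $4.36: unprepared groceries, buyer-exempt → 0% → $0.00
Laundry detergent $12.22: everything else → 3.25% → $0.40
Total tax = $0.31 + $21.05 + $0.61 + $0.40 = $22.37

$22.37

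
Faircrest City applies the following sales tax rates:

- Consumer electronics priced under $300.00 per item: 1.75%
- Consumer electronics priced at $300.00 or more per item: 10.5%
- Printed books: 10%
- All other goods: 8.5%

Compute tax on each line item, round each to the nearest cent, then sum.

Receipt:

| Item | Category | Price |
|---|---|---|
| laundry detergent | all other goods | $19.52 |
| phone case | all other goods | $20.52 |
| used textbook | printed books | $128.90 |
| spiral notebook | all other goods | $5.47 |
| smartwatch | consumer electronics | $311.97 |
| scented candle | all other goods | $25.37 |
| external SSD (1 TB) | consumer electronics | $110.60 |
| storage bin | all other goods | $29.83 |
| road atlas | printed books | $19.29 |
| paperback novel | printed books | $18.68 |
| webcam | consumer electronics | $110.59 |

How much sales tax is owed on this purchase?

$61.89

Laundry detergent $19.52: all other goods → 8.5% → $1.66
Phone case $20.52: all other goods → 8.5% → $1.74
Used textbook $128.90: printed books → 10% → $12.89
Spiral notebook $5.47: all other goods → 8.5% → $0.46
Smartwatch $311.97: consumer electronics, $300.00 or more → 10.5% → $32.76
Scented candle $25.37: all other goods → 8.5% → $2.16
External SSD (1 TB) $110.60: consumer electronics, under $300.00 → 1.75% → $1.94
Storage bin $29.83: all other goods → 8.5% → $2.54
Road atlas $19.29: printed books → 10% → $1.93
Paperback novel $18.68: printed books → 10% → $1.87
Webcam $110.59: consumer electronics, under $300.00 → 1.75% → $1.94
Total tax = $1.66 + $1.74 + $12.89 + $0.46 + $32.76 + $2.16 + $1.94 + $2.54 + $1.93 + $1.87 + $1.94 = $61.89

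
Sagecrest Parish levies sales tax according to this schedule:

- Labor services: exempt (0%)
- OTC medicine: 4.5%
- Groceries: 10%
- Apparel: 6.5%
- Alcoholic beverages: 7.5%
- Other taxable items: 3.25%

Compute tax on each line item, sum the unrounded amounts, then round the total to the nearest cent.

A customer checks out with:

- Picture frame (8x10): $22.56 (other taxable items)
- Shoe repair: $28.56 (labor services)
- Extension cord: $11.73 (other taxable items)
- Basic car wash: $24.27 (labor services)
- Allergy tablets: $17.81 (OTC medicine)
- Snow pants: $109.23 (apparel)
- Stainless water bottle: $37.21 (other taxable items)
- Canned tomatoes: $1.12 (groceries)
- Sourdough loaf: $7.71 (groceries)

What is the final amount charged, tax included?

$271.31

Picture frame (8x10) $22.56: other taxable items → 3.25% → $0.7332
Shoe repair $28.56: labor services → 0% → $0.00
Extension cord $11.73: other taxable items → 3.25% → $0.381225
Basic car wash $24.27: labor services → 0% → $0.00
Allergy tablets $17.81: OTC medicine → 4.5% → $0.80145
Snow pants $109.23: apparel → 6.5% → $7.09995
Stainless water bottle $37.21: other taxable items → 3.25% → $1.209325
Canned tomatoes $1.12: groceries → 10% → $0.112
Sourdough loaf $7.71: groceries → 10% → $0.771
Subtotal = $260.20; unrounded tax = $11.10815 → $11.11; total due = $271.31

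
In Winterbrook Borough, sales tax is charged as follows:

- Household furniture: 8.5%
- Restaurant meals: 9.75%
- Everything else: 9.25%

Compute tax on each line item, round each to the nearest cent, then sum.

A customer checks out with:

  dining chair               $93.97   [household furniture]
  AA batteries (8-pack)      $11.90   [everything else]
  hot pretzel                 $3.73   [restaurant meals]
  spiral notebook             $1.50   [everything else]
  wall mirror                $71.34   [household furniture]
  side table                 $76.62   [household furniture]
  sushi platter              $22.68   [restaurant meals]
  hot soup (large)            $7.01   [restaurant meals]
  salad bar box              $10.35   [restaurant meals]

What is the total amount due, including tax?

Dining chair $93.97: household furniture → 8.5% → $7.99
AA batteries (8-pack) $11.90: everything else → 9.25% → $1.10
Hot pretzel $3.73: restaurant meals → 9.75% → $0.36
Spiral notebook $1.50: everything else → 9.25% → $0.14
Wall mirror $71.34: household furniture → 8.5% → $6.06
Side table $76.62: household furniture → 8.5% → $6.51
Sushi platter $22.68: restaurant meals → 9.75% → $2.21
Hot soup (large) $7.01: restaurant meals → 9.75% → $0.68
Salad bar box $10.35: restaurant meals → 9.75% → $1.01
Subtotal = $299.10; tax = $26.06; total due = $325.16

$325.16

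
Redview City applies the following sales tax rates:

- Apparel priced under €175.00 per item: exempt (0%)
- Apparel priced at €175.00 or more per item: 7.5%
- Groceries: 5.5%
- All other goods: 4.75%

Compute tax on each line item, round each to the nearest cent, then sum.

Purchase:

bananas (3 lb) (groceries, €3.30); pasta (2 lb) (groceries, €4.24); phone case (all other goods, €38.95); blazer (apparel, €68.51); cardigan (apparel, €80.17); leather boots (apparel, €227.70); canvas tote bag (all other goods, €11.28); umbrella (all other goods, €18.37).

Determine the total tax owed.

Bananas (3 lb) €3.30: groceries → 5.5% → €0.18
Pasta (2 lb) €4.24: groceries → 5.5% → €0.23
Phone case €38.95: all other goods → 4.75% → €1.85
Blazer €68.51: apparel, under €175.00 → 0% → €0.00
Cardigan €80.17: apparel, under €175.00 → 0% → €0.00
Leather boots €227.70: apparel, €175.00 or more → 7.5% → €17.08
Canvas tote bag €11.28: all other goods → 4.75% → €0.54
Umbrella €18.37: all other goods → 4.75% → €0.87
Total tax = €0.18 + €0.23 + €1.85 + €17.08 + €0.54 + €0.87 = €20.75

€20.75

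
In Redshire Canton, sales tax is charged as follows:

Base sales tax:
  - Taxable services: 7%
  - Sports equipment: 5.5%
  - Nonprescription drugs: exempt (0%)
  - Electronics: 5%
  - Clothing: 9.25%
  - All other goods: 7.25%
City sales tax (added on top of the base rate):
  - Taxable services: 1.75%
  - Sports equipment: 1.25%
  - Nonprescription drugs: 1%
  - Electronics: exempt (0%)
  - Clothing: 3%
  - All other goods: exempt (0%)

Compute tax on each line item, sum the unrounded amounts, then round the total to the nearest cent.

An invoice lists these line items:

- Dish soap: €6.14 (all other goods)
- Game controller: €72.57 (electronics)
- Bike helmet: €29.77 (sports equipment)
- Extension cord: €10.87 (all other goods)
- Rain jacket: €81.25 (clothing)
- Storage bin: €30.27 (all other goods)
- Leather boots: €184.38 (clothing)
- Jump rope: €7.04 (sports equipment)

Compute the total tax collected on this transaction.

€42.08

Dish soap €6.14: all other goods → 7.25% + 0% city = 7.25% → €0.44515
Game controller €72.57: electronics → 5% + 0% city = 5% → €3.6285
Bike helmet €29.77: sports equipment → 5.5% + 1.25% city = 6.75% → €2.009475
Extension cord €10.87: all other goods → 7.25% + 0% city = 7.25% → €0.788075
Rain jacket €81.25: clothing → 9.25% + 3% city = 12.25% → €9.953125
Storage bin €30.27: all other goods → 7.25% + 0% city = 7.25% → €2.194575
Leather boots €184.38: clothing → 9.25% + 3% city = 12.25% → €22.58655
Jump rope €7.04: sports equipment → 5.5% + 1.25% city = 6.75% → €0.4752
Unrounded tax sum = €42.08065 → €42.08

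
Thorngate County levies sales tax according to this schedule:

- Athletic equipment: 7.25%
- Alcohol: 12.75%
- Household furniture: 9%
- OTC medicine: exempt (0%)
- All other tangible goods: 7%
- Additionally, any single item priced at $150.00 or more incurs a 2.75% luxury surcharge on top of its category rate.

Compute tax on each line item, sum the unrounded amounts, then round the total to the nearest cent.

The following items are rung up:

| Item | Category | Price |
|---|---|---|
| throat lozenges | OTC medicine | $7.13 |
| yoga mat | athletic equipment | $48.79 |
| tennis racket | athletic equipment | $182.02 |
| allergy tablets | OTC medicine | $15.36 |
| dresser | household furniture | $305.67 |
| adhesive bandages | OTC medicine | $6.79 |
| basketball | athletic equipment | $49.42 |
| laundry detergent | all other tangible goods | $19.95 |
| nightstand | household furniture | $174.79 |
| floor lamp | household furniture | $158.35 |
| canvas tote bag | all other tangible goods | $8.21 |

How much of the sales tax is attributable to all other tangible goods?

$1.97

Laundry detergent $19.95: all other tangible goods → 7% → $1.3965
Canvas tote bag $8.21: all other tangible goods → 7% → $0.5747
Tax on all other tangible goods: unrounded sum = $1.9712 → $1.97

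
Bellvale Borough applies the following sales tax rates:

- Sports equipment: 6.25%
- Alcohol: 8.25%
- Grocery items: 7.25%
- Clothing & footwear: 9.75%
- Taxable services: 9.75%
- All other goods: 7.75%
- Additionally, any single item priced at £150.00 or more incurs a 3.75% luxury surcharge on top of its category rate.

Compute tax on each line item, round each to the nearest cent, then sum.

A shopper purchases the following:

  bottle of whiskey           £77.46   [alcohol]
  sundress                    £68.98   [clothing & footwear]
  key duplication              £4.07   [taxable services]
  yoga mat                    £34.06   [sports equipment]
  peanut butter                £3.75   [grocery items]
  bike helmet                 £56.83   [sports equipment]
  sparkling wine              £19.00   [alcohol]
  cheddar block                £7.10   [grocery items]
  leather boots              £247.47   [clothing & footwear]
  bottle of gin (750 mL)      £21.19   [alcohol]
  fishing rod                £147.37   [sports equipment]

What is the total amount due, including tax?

Bottle of whiskey £77.46: alcohol → 8.25% → £6.39
Sundress £68.98: clothing & footwear → 9.75% → £6.73
Key duplication £4.07: taxable services → 9.75% → £0.40
Yoga mat £34.06: sports equipment → 6.25% → £2.13
Peanut butter £3.75: grocery items → 7.25% → £0.27
Bike helmet £56.83: sports equipment → 6.25% → £3.55
Sparkling wine £19.00: alcohol → 8.25% → £1.57
Cheddar block £7.10: grocery items → 7.25% → £0.51
Leather boots £247.47: clothing & footwear → 9.75% + 3.75% surcharge = 13.5% → £33.41
Bottle of gin (750 mL) £21.19: alcohol → 8.25% → £1.75
Fishing rod £147.37: sports equipment → 6.25% → £9.21
Subtotal = £687.28; tax = £65.92; total due = £753.20

£753.20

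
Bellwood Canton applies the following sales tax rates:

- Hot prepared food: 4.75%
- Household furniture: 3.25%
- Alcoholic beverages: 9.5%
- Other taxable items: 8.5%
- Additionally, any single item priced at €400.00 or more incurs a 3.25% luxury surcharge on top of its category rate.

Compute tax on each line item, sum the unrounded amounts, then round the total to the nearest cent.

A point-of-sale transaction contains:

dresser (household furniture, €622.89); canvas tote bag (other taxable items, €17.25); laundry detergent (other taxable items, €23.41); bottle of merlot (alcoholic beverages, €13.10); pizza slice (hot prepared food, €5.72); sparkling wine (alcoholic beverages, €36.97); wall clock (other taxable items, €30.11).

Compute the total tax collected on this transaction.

Dresser €622.89: household furniture → 3.25% + 3.25% surcharge = 6.5% → €40.48785
Canvas tote bag €17.25: other taxable items → 8.5% → €1.46625
Laundry detergent €23.41: other taxable items → 8.5% → €1.98985
Bottle of merlot €13.10: alcoholic beverages → 9.5% → €1.2445
Pizza slice €5.72: hot prepared food → 4.75% → €0.2717
Sparkling wine €36.97: alcoholic beverages → 9.5% → €3.51215
Wall clock €30.11: other taxable items → 8.5% → €2.55935
Unrounded tax sum = €51.53165 → €51.53

€51.53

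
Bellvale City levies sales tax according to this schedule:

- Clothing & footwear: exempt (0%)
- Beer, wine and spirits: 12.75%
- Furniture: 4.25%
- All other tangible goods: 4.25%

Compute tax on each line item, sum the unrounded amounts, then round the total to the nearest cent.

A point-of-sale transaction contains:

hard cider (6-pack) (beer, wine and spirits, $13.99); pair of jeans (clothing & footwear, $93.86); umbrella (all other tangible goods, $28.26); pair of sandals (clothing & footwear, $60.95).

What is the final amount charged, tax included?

$200.04

Hard cider (6-pack) $13.99: beer, wine and spirits → 12.75% → $1.783725
Pair of jeans $93.86: clothing & footwear → 0% → $0.00
Umbrella $28.26: all other tangible goods → 4.25% → $1.20105
Pair of sandals $60.95: clothing & footwear → 0% → $0.00
Subtotal = $197.06; unrounded tax = $2.984775 → $2.98; total due = $200.04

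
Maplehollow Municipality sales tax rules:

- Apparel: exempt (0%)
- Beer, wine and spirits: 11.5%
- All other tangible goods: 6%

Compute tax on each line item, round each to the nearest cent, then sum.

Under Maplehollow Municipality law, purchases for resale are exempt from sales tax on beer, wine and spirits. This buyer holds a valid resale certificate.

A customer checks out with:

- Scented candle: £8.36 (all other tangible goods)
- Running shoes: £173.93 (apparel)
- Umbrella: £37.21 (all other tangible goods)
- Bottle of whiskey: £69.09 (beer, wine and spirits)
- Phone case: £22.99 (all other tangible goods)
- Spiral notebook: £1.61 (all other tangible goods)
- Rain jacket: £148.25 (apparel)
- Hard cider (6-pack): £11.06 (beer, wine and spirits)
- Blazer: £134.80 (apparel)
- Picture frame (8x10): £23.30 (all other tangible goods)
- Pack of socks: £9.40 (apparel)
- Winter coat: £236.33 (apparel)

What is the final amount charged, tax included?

£881.94

Scented candle £8.36: all other tangible goods → 6% → £0.50
Running shoes £173.93: apparel → 0% → £0.00
Umbrella £37.21: all other tangible goods → 6% → £2.23
Bottle of whiskey £69.09: beer, wine and spirits, buyer-exempt → 0% → £0.00
Phone case £22.99: all other tangible goods → 6% → £1.38
Spiral notebook £1.61: all other tangible goods → 6% → £0.10
Rain jacket £148.25: apparel → 0% → £0.00
Hard cider (6-pack) £11.06: beer, wine and spirits, buyer-exempt → 0% → £0.00
Blazer £134.80: apparel → 0% → £0.00
Picture frame (8x10) £23.30: all other tangible goods → 6% → £1.40
Pack of socks £9.40: apparel → 0% → £0.00
Winter coat £236.33: apparel → 0% → £0.00
Subtotal = £876.33; tax = £5.61; total due = £881.94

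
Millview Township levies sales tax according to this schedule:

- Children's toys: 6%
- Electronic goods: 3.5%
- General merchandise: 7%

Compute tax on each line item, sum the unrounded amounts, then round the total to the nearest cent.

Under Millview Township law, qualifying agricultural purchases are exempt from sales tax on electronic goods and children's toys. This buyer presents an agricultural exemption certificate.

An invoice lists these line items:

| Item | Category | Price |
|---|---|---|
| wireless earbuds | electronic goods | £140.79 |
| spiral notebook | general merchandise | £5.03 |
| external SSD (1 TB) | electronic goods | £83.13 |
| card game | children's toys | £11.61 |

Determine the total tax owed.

Wireless earbuds £140.79: electronic goods, buyer-exempt → 0% → £0.00
Spiral notebook £5.03: general merchandise → 7% → £0.3521
External SSD (1 TB) £83.13: electronic goods, buyer-exempt → 0% → £0.00
Card game £11.61: children's toys, buyer-exempt → 0% → £0.00
Unrounded tax sum = £0.3521 → £0.35

£0.35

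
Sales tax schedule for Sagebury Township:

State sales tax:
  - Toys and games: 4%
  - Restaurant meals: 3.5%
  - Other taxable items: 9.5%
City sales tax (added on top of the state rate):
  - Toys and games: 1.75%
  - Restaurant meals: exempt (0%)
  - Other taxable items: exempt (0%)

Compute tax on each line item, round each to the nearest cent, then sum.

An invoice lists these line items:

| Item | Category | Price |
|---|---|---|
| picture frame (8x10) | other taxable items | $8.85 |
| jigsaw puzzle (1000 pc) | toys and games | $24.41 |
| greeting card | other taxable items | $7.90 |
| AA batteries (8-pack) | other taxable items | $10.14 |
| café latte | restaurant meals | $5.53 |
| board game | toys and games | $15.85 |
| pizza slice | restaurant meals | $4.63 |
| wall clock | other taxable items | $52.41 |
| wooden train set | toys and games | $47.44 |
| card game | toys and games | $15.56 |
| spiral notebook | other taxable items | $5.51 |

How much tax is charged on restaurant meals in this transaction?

$0.35

Café latte $5.53: restaurant meals → 3.5% + 0% city = 3.5% → $0.19
Pizza slice $4.63: restaurant meals → 3.5% + 0% city = 3.5% → $0.16
Tax on restaurant meals = $0.19 + $0.16 = $0.35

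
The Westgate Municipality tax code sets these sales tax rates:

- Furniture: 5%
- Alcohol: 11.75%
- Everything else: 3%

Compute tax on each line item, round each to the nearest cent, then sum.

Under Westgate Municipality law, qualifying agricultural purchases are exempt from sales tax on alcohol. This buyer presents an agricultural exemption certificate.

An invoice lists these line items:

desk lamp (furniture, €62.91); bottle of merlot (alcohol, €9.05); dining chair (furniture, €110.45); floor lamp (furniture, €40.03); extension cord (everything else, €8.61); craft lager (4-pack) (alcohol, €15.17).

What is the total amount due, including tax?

€257.15

Desk lamp €62.91: furniture → 5% → €3.15
Bottle of merlot €9.05: alcohol, buyer-exempt → 0% → €0.00
Dining chair €110.45: furniture → 5% → €5.52
Floor lamp €40.03: furniture → 5% → €2.00
Extension cord €8.61: everything else → 3% → €0.26
Craft lager (4-pack) €15.17: alcohol, buyer-exempt → 0% → €0.00
Subtotal = €246.22; tax = €10.93; total due = €257.15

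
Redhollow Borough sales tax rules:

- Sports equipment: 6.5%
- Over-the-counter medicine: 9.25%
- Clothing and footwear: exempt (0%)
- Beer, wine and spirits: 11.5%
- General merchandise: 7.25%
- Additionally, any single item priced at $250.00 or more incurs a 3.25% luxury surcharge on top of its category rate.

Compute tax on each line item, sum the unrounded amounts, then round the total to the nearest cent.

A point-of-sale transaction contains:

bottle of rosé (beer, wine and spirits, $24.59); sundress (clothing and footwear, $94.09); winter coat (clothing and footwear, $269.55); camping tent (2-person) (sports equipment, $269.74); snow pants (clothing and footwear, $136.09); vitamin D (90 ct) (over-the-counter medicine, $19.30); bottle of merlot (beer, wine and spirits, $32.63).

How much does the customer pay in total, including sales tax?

$889.42

Bottle of rosé $24.59: beer, wine and spirits → 11.5% → $2.82785
Sundress $94.09: clothing and footwear → 0% → $0.00
Winter coat $269.55: clothing and footwear → 0% + 3.25% surcharge = 3.25% → $8.760375
Camping tent (2-person) $269.74: sports equipment → 6.5% + 3.25% surcharge = 9.75% → $26.29965
Snow pants $136.09: clothing and footwear → 0% → $0.00
Vitamin D (90 ct) $19.30: over-the-counter medicine → 9.25% → $1.78525
Bottle of merlot $32.63: beer, wine and spirits → 11.5% → $3.75245
Subtotal = $845.99; unrounded tax = $43.425575 → $43.43; total due = $889.42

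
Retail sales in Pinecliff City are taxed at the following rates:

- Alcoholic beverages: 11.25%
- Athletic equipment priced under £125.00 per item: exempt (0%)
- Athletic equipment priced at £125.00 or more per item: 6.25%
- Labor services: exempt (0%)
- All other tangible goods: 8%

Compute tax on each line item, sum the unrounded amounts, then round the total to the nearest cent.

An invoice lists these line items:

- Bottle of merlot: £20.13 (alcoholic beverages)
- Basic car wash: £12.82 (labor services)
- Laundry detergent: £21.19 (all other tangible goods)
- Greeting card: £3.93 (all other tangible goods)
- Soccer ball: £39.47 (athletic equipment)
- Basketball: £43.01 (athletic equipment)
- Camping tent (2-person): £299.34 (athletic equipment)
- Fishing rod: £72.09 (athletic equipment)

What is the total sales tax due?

£22.98

Bottle of merlot £20.13: alcoholic beverages → 11.25% → £2.264625
Basic car wash £12.82: labor services → 0% → £0.00
Laundry detergent £21.19: all other tangible goods → 8% → £1.6952
Greeting card £3.93: all other tangible goods → 8% → £0.3144
Soccer ball £39.47: athletic equipment, under £125.00 → 0% → £0.00
Basketball £43.01: athletic equipment, under £125.00 → 0% → £0.00
Camping tent (2-person) £299.34: athletic equipment, £125.00 or more → 6.25% → £18.70875
Fishing rod £72.09: athletic equipment, under £125.00 → 0% → £0.00
Unrounded tax sum = £22.982975 → £22.98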